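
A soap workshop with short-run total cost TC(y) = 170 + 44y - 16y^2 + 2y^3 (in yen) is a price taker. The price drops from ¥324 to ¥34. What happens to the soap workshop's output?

Output falls from 10 to 5

AVC = 44 - 16y + 2y^2, minimized at y = 4 where min AVC = ¥12. MC = 44 - 32y + 6y^2.
With P = ¥324 above the shutdown price, P = MC gives y = 10.
At P = ¥34 ≥ min AVC, set P = MC: y = 5. The firm stays open but cuts output.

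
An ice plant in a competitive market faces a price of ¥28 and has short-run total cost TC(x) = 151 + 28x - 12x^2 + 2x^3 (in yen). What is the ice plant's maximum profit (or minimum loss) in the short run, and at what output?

AVC = 28 - 12x + 2x^2; min AVC = ¥10 at x = 3. Since P = ¥28 ≥ min AVC, the firm produces.
With MC = 28 - 24x + 6x^2, P = MC on the upward-sloping part at x* = 4.
TR = 28·4 = 112. TC = 151 + 48 = 199. Profit = 112 − 199 = -¥87.
By producing, the firm covers all variable cost plus ¥64 of fixed cost; shutting down would lose the full ¥151.

Profit = -¥87 at x = 4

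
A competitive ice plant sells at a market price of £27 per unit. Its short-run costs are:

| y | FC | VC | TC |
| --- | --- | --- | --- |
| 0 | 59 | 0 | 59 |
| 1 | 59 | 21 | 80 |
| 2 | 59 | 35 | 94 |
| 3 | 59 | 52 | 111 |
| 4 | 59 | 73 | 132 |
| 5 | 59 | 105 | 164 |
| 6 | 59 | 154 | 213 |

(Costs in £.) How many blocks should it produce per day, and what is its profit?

y = 4; profit = -£24

Tabulate TR − TC: y=0: -59; y=1: -53; y=2: -40; y=3: -30; y=4: -24; y=5: -29; y=6: -51.
Profit is maximized at y = 4. AVC there is 73/4 = £18.25 ≤ P, so producing beats shutting down (which would give -£59).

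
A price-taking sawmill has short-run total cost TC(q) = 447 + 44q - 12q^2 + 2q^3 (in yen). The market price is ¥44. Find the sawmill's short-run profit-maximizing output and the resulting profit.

AVC = 44 - 12q + 2q^2 has its minimum ¥26 at q = 3; price ¥44 clears that bar, so the firm operates.
With MC = 44 - 24q + 6q^2, P = MC on the upward-sloping part at q* = 4.
TR = 44·4 = 176. TC = 447 + 112 = 559. Profit = 176 − 559 = -¥383.
Shutting down would mean losing the fixed cost of ¥447, so operating at a loss of ¥383 is better by ¥64.

Profit = -¥383 at q = 4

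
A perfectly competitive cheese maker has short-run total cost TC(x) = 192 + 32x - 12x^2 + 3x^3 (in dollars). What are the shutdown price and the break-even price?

Shutdown price = $20; break-even price = $80

AVC = 32 - 12x + 3x^2; minimized at x = 2, giving min AVC = $20. That is the shutdown price.
ATC = 192/x + 32 - 12x + 3x^2. Setting dATC/dx = −192/x^2 − 12 + 6x = 0 gives x = 4 (since 6·4^3 − 12·4^2 = 192).
min ATC = 192/4 + 32 − 12·4 + 3·4^2 = $80. That is the break-even price.
Between these two prices the firm operates at a loss; above $80 it earns a profit.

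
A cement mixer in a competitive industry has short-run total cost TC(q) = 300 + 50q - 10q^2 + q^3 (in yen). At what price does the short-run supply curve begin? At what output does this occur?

The shutdown price is the minimum of AVC. VC = 50q - 10q^2 + q^3, so AVC = 50 - 10q + q^2.
At the minimum of AVC, MC = AVC. MC = 50 - 20q + 3q^2; setting MC = AVC gives 2q^2 - 10q = 0, so q = 5. min AVC = 25.
The firm shuts down for any P below ¥25.

¥25 per unit, at q = 5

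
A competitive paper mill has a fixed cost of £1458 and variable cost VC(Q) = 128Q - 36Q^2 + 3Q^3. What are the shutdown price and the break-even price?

Shutdown price = £20; break-even price = £209

AVC = 128 - 36Q + 3Q^2; minimized at Q = 6, giving min AVC = £20. That is the shutdown price.
ATC = 1458/Q + 128 - 36Q + 3Q^2. Setting dATC/dQ = −1458/Q^2 − 36 + 6Q = 0 gives Q = 9 (since 6·9^3 − 36·9^2 = 1458).
min ATC = 1458/9 + 128 − 36·9 + 3·9^2 = £209. That is the break-even price.
For £20 ≤ P < £209 the firm produces at a loss; below £20 it shuts down.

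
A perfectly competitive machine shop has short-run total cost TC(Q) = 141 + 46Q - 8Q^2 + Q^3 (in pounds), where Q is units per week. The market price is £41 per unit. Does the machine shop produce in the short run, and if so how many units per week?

From TC, MC = TC'(Q) = 46 - 16Q + 3Q^2 and AVC = VC/Q = 46 - 8Q + Q^2.
AVC hits its minimum where MC = AVC, at Q = 4, giving min AVC = 46 - 8·4 + 4^2 = £30.
P = £41 exceeds min AVC = £30, so the firm stays open.
Set P = MC: 41 = 46 - 16Q + 3Q^2 → 5 - 16Q + 3Q^2 = 0. The roots are Q = 1/3 and Q = 5; the profit-maximizing output is on the rising part of MC, so Q* = 5.
Check: AVC at Q = 5 is £31 ≤ P, so revenue covers variable cost.
Profit = P·Q − TC = 41·5 − 296 = -£91, a loss, but smaller than the £141 fixed cost the firm would lose by shutting down.

Produce at Q = 5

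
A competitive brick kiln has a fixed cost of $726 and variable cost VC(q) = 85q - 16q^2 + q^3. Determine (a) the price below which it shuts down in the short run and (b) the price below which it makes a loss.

Shutdown price = min AVC. AVC = 85 - 16q + q^2, with vertex at q = 8 and minimum $21.
ATC = 726/q + 85 - 16q + q^2. Setting dATC/dq = −726/q^2 − 16 + 2q = 0 gives q = 11 (since 2·11^3 − 16·11^2 = 726).
min ATC = 726/11 + 85 − 16·11 + 11^2 = $96. That is the break-even price.
Between these two prices the firm operates at a loss; above $96 it earns a profit.

Shutdown price = $21; break-even price = $96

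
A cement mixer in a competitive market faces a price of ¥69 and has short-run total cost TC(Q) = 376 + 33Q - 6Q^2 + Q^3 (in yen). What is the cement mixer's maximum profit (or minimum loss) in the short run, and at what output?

Profit = -¥160 at Q = 6

AVC = 33 - 6Q + Q^2; min AVC = ¥24 at Q = 3. Since P = ¥69 ≥ min AVC, the firm produces.
With MC = 33 - 12Q + 3Q^2, P = MC on the upward-sloping part at Q* = 6.
TR = 69·6 = 414. TC = 376 + 198 = 574. Profit = 414 − 574 = -¥160.
Shutting down would mean losing the fixed cost of ¥376, so operating at a loss of ¥160 is better by ¥216.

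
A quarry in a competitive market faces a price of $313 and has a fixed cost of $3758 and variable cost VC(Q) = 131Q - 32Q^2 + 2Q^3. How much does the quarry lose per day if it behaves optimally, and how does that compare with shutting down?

AVC = 131 - 32Q + 2Q^2; min AVC = $3 at Q = 8. Since P = $313 ≥ min AVC, the firm produces.
With MC = 131 - 64Q + 6Q^2, P = MC on the upward-sloping part at Q* = 13.
TR = 313·13 = 4069. TC = 3758 + 689 = 4447. Profit = 4069 − 4447 = -$378.
By producing, the firm covers all variable cost plus $3380 of fixed cost; shutting down would lose the full $3758.

Profit = -$378 at Q = 13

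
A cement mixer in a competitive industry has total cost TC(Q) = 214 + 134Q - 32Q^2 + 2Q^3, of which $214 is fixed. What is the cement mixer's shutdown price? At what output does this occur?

The firm shuts down when price falls below the minimum of average variable cost. AVC = VC/Q = 134 - 32Q + 2Q^2.
At the minimum of AVC, MC = AVC. MC = 134 - 64Q + 6Q^2; setting MC = AVC gives 4Q^2 - 32Q = 0, so Q = 8. min AVC = 6.
So the shutdown price is $6.

$6 per unit, at Q = 8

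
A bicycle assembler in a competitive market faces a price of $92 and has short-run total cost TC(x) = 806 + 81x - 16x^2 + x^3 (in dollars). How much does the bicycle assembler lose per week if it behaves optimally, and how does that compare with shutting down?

Profit = -$80 at x = 11

AVC = 81 - 16x + x^2; min AVC = $17 at x = 8. Since P = $92 ≥ min AVC, the firm produces.
MC = 81 - 32x + 3x^2. Setting P = MC and taking the root on the rising branch gives x* = 11.
TR = 92·11 = 1012. TC = 806 + 286 = 1092. Profit = 1012 − 1092 = -$80.
By producing, the firm covers all variable cost plus $726 of fixed cost; shutting down would lose the full $806.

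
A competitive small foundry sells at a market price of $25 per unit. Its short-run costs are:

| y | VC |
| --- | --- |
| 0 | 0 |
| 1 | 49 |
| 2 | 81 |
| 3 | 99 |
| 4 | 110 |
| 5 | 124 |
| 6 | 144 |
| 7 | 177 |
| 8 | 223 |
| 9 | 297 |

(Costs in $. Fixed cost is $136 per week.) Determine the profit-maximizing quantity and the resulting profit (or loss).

Profit at each row (π = 25y − TC): y=0: -136; y=1: -160; y=2: -167; y=3: -160; y=4: -146; y=5: -135; y=6: -130; y=7: -138; y=8: -159; y=9: -208.
Profit is maximized at y = 6. AVC there is 144/6 = $24 ≤ P, so producing beats shutting down (which would give -$136).

y = 6; profit = -$130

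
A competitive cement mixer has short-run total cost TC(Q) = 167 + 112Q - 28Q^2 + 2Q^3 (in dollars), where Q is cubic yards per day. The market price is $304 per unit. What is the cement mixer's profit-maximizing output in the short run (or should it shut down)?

From TC, MC = TC'(Q) = 112 - 56Q + 6Q^2 and AVC = VC/Q = 112 - 28Q + 2Q^2.
AVC is minimized where dAVC/dQ = -28 + 4Q = 0, at Q = 7; min AVC = 112 - 28·7 + 2·7^2 = $14.
P = $304 exceeds min AVC = $14, so the firm stays open.
P = MC gives -192 - 56Q + 6Q^2 = 0, with roots -8/3 and 12. Take the larger (rising MC): Q* = 12.
Check: AVC at Q = 12 is $64 ≤ P, so revenue covers variable cost.
Profit = P·Q − TC = 304·12 − 935 = $2713.

Produce at Q = 12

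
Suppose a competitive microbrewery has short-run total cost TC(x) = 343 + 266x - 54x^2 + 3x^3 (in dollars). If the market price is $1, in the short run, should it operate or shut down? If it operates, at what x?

Strip out fixed cost: VC = 266x - 54x^2 + 3x^3. Then AVC = 266 - 54x + 3x^2 and MC = 266 - 108x + 9x^2.
The AVC parabola has its vertex at x = 54/6 = 9, where AVC = 266 - 54·9 + 3·9^2 = $23.
With P < min AVC ($1 < $23), every unit sold adds to the loss.
The firm minimizes its loss by shutting down and losing only its fixed cost of $343.

Shut down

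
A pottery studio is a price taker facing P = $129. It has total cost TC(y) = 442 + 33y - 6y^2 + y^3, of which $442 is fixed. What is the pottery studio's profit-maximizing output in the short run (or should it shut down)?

From TC, MC = TC'(y) = 33 - 12y + 3y^2 and AVC = VC/y = 33 - 6y + y^2.
AVC hits its minimum where MC = AVC, at y = 3, giving min AVC = 33 - 6·3 + 3^2 = $24.
Since P = $129 ≥ min AVC = $24, price covers variable cost and the firm should produce.
Set P = MC: 129 = 33 - 12y + 3y^2 → -96 - 12y + 3y^2 = 0. The roots are y = -4 and y = 8; the profit-maximizing output is on the rising part of MC, so y* = 8.
Check: AVC at y = 8 is $49 ≤ P, so revenue covers variable cost.
Profit = P·y − TC = 129·8 − 834 = $198.

Produce at y = 8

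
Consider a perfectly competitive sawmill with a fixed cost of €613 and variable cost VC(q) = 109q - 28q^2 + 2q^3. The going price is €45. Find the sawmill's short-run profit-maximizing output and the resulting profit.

AVC = 109 - 28q + 2q^2; min AVC = €11 at q = 7. Since P = €45 ≥ min AVC, the firm produces.
MC = 109 - 56q + 6q^2. Setting P = MC and taking the root on the rising branch gives q* = 8.
TR = 45·8 = 360. TC = 613 + 104 = 717. Profit = 360 − 717 = -€357.
That loss of €357 beats the €613 the firm would lose by shutting down; producing recovers €256 of fixed cost.

Profit = -€357 at q = 8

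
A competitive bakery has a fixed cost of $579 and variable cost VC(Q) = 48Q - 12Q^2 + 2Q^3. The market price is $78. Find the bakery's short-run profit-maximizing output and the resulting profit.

AVC = 48 - 12Q + 2Q^2; min AVC = $30 at Q = 3. Since P = $78 ≥ min AVC, the firm produces.
With MC = 48 - 24Q + 6Q^2, P = MC on the upward-sloping part at Q* = 5.
TR = 78·5 = 390. TC = 579 + 190 = 769. Profit = 390 − 769 = -$379.
Shutting down would mean losing the fixed cost of $579, so operating at a loss of $379 is better by $200.

Profit = -$379 at Q = 5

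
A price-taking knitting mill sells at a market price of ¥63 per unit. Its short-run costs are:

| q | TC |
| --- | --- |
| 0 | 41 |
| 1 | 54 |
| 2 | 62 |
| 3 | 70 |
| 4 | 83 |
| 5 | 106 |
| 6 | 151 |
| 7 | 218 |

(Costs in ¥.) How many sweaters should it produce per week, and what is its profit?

Tabulate TR − TC: q=0: -41; q=1: 9; q=2: 64; q=3: 119; q=4: 169; q=5: 209; q=6: 227; q=7: 223.
Profit is maximized at q = 6. AVC there is 110/6 = ¥18.33 ≤ P, so producing beats shutting down (which would give -¥41).

q = 6; profit = ¥227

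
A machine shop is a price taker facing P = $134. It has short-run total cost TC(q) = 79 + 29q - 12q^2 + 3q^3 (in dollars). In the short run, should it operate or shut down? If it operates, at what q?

From TC, MC = TC'(q) = 29 - 24q + 9q^2 and AVC = VC/q = 29 - 12q + 3q^2.
The AVC parabola has its vertex at q = 12/6 = 2, where AVC = 29 - 12·2 + 3·2^2 = $17.
Since P = $134 ≥ min AVC = $17, price covers variable cost and the firm should produce.
P = MC gives -105 - 24q + 9q^2 = 0, with roots -7/3 and 5. Take the larger (rising MC): q* = 5.
Check: AVC at q = 5 is $44 ≤ P, so revenue covers variable cost.
Profit = P·q − TC = 134·5 − 299 = $371.

Produce at q = 5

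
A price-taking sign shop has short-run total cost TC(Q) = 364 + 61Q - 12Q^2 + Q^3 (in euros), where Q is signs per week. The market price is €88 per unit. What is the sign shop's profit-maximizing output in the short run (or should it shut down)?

Produce at Q = 9

From TC, MC = TC'(Q) = 61 - 24Q + 3Q^2 and AVC = VC/Q = 61 - 12Q + Q^2.
The AVC parabola has its vertex at Q = 12/2 = 6, where AVC = 61 - 12·6 + 6^2 = €25.
P = €88 exceeds min AVC = €25, so the firm stays open.
Set P = MC: 88 = 61 - 24Q + 3Q^2 → -27 - 24Q + 3Q^2 = 0. The roots are Q = -1 and Q = 9; the profit-maximizing output is on the rising part of MC, so Q* = 9.
Check: AVC at Q = 9 is €34 ≤ P, so revenue covers variable cost.
Profit = P·Q − TC = 88·9 − 670 = €122.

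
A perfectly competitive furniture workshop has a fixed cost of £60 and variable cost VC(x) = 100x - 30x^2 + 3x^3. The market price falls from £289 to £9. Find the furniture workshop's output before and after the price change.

Output falls from 9 to 0 (the firm shuts down)

MC = 100 - 60x + 9x^2; the shutdown threshold is min AVC = £25 (at x = 5).
At P = £289 ≥ min AVC, set P = MC on the rising branch: x = 9.
At P = £9 < min AVC = £25, price no longer covers variable cost at any output, so the firm shuts down: x = 0.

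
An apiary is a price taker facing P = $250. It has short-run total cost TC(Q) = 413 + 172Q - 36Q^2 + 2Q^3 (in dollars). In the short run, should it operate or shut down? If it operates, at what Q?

Produce at Q = 13

Variable cost is VC = 172Q - 36Q^2 + 2Q^3, so AVC = VC/Q = 172 - 36Q + 2Q^2 and MC = dTC/dQ = 172 - 72Q + 6Q^2.
AVC hits its minimum where MC = AVC, at Q = 9, giving min AVC = 172 - 36·9 + 2·9^2 = $10.
Since P = $250 ≥ min AVC = $10, price covers variable cost and the firm should produce.
P = MC gives -78 - 72Q + 6Q^2 = 0, with roots -1 and 13. Take the larger (rising MC): Q* = 13.
Check: AVC at Q = 13 is $42 ≤ P, so revenue covers variable cost.
Profit = P·Q − TC = 250·13 − 959 = $2291.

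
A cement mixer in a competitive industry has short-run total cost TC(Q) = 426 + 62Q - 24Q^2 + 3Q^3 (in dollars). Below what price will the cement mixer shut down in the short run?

Short-run supply begins at min AVC. From VC = 62Q - 24Q^2 + 3Q^3, AVC = 62 - 24Q + 3Q^2.
At the minimum of AVC, MC = AVC. MC = 62 - 48Q + 9Q^2; setting MC = AVC gives 6Q^2 - 24Q = 0, so Q = 4. min AVC = 14.
For P < $14 the firm produces nothing.

$14 per unit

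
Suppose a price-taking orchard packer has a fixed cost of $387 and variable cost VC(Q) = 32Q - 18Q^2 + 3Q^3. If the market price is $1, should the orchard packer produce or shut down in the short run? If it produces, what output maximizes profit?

Variable cost is VC = 32Q - 18Q^2 + 3Q^3, so AVC = VC/Q = 32 - 18Q + 3Q^2 and MC = dTC/dQ = 32 - 36Q + 9Q^2.
The AVC parabola has its vertex at Q = 18/6 = 3, where AVC = 32 - 18·3 + 3·3^2 = $5.
With P < min AVC ($1 < $5), every unit sold adds to the loss.
The firm minimizes its loss by shutting down and losing only its fixed cost of $387.

Shut down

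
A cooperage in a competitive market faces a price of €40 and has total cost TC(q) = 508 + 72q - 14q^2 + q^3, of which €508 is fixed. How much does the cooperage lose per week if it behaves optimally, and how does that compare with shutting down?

Profit = -€380 at q = 8

AVC = 72 - 14q + q^2; min AVC = €23 at q = 7. Since P = €40 ≥ min AVC, the firm produces.
With MC = 72 - 28q + 3q^2, P = MC on the upward-sloping part at q* = 8.
TR = 40·8 = 320. TC = 508 + 192 = 700. Profit = 320 − 700 = -€380.
By producing, the firm covers all variable cost plus €128 of fixed cost; shutting down would lose the full €508.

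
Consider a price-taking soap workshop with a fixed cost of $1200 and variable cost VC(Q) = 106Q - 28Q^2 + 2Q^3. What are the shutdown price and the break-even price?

Shutdown price = min AVC. AVC = 106 - 28Q + 2Q^2, with vertex at Q = 7 and minimum $8.
ATC = 1200/Q + 106 - 28Q + 2Q^2. Setting dATC/dQ = −1200/Q^2 − 28 + 4Q = 0 gives Q = 10 (since 4·10^3 − 28·10^2 = 1200).
min ATC = 1200/10 + 106 − 28·10 + 2·10^2 = $146. That is the break-even price.
For $8 ≤ P < $146 the firm produces at a loss; below $8 it shuts down.

Shutdown price = $8; break-even price = $146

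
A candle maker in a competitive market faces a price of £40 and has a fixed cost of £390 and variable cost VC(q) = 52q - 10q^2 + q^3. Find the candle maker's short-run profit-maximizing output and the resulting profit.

Profit = -£318 at q = 6

AVC = 52 - 10q + q^2; min AVC = £27 at q = 5. Since P = £40 ≥ min AVC, the firm produces.
With MC = 52 - 20q + 3q^2, P = MC on the upward-sloping part at q* = 6.
TR = 40·6 = 240. TC = 390 + 168 = 558. Profit = 240 − 558 = -£318.
Shutting down would mean losing the fixed cost of £390, so operating at a loss of £318 is better by £72.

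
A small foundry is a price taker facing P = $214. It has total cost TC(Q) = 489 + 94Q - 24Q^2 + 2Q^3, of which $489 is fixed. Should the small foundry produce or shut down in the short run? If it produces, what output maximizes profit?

Produce at Q = 10

Strip out fixed cost: VC = 94Q - 24Q^2 + 2Q^3. Then AVC = 94 - 24Q + 2Q^2 and MC = 94 - 48Q + 6Q^2.
AVC is minimized where dAVC/dQ = -24 + 4Q = 0, at Q = 6; min AVC = 94 - 24·6 + 2·6^2 = $22.
Since P = $214 ≥ min AVC = $22, price covers variable cost and the firm should produce.
P = MC gives -120 - 48Q + 6Q^2 = 0, with roots -2 and 10. Take the larger (rising MC): Q* = 10.
Check: AVC at Q = 10 is $54 ≤ P, so revenue covers variable cost.
Profit = P·Q − TC = 214·10 − 1029 = $1111.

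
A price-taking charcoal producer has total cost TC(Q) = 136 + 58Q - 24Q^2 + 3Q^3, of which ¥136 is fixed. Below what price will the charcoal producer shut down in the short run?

Short-run supply begins at min AVC. From VC = 58Q - 24Q^2 + 3Q^3, AVC = 58 - 24Q + 3Q^2.
At the minimum of AVC, MC = AVC. MC = 58 - 48Q + 9Q^2; setting MC = AVC gives 6Q^2 - 24Q = 0, so Q = 4. min AVC = 10.
So the shutdown price is ¥10.

¥10 per unit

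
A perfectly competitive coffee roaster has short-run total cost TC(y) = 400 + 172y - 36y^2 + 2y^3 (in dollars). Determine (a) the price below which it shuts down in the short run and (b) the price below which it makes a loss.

Shutdown price = min AVC. AVC = 172 - 36y + 2y^2, with vertex at y = 9 and minimum $10.
ATC = 400/y + 172 - 36y + 2y^2. Setting dATC/dy = −400/y^2 − 36 + 4y = 0 gives y = 10 (since 4·10^3 − 36·10^2 = 400).
min ATC = 400/10 + 172 − 36·10 + 2·10^2 = $52. That is the break-even price.
For $10 ≤ P < $52 the firm produces at a loss; below $10 it shuts down.

Shutdown price = $10; break-even price = $52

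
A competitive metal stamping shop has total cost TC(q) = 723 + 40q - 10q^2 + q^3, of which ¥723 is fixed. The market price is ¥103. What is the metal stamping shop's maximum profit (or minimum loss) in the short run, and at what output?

Profit = -¥75 at q = 9

AVC = 40 - 10q + q^2 has its minimum ¥15 at q = 5; price ¥103 clears that bar, so the firm operates.
With MC = 40 - 20q + 3q^2, P = MC on the upward-sloping part at q* = 9.
TR = 103·9 = 927. TC = 723 + 279 = 1002. Profit = 927 − 1002 = -¥75.
By producing, the firm covers all variable cost plus ¥648 of fixed cost; shutting down would lose the full ¥723.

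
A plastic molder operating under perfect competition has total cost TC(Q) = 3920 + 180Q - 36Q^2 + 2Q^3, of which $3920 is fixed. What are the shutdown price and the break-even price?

Shutdown price = $18; break-even price = $348

AVC = 180 - 36Q + 2Q^2; minimized at Q = 9, giving min AVC = $18. That is the shutdown price.
ATC = 3920/Q + 180 - 36Q + 2Q^2. Setting dATC/dQ = −3920/Q^2 − 36 + 4Q = 0 gives Q = 14 (since 4·14^3 − 36·14^2 = 3920).
min ATC = 3920/14 + 180 − 36·14 + 2·14^2 = $348. That is the break-even price.
For $18 ≤ P < $348 the firm produces at a loss; below $18 it shuts down.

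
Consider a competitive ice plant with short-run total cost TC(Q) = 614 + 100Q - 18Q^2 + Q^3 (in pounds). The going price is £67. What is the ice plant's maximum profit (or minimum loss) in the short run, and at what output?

Profit = -£130 at Q = 11

AVC = 100 - 18Q + Q^2; min AVC = £19 at Q = 9. Since P = £67 ≥ min AVC, the firm produces.
With MC = 100 - 36Q + 3Q^2, P = MC on the upward-sloping part at Q* = 11.
TR = 67·11 = 737. TC = 614 + 253 = 867. Profit = 737 − 867 = -£130.
By producing, the firm covers all variable cost plus £484 of fixed cost; shutting down would lose the full £614.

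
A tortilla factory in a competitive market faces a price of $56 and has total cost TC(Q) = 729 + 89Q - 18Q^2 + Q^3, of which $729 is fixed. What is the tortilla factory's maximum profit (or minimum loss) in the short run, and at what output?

Profit = -$245 at Q = 11

AVC = 89 - 18Q + Q^2 has its minimum $8 at Q = 9; price $56 clears that bar, so the firm operates.
MC = 89 - 36Q + 3Q^2. Setting P = MC and taking the root on the rising branch gives Q* = 11.
TR = 56·11 = 616. TC = 729 + 132 = 861. Profit = 616 − 861 = -$245.
Shutting down would mean losing the fixed cost of $729, so operating at a loss of $245 is better by $484.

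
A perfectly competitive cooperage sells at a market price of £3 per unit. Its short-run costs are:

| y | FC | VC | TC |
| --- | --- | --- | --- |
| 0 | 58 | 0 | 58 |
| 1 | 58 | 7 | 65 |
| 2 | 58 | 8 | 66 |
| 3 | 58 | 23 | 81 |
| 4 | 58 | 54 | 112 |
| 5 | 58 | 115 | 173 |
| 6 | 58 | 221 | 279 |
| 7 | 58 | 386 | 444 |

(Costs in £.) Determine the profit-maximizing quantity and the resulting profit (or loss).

Profit at each row (π = 3y − TC): y=0: -58; y=1: -62; y=2: -60; y=3: -72; y=4: -100; y=5: -158; y=6: -261; y=7: -423.
Profit is highest at y = 0. Equivalently, the lowest AVC in the table is 8/2 ≈ £4 at y = 2, and P = £3 falls below it — price never covers variable cost, so the firm shuts down and loses only its fixed cost.

y = 0 (shut down); profit = -£58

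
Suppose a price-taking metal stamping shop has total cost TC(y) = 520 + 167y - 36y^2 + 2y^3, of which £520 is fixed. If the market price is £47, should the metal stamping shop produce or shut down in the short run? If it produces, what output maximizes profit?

Produce at y = 10

Strip out fixed cost: VC = 167y - 36y^2 + 2y^3. Then AVC = 167 - 36y + 2y^2 and MC = 167 - 72y + 6y^2.
The AVC parabola has its vertex at y = 36/4 = 9, where AVC = 167 - 36·9 + 2·9^2 = £5.
Since P = £47 ≥ min AVC = £5, price covers variable cost and the firm should produce.
Set P = MC: 47 = 167 - 72y + 6y^2 → 120 - 72y + 6y^2 = 0. The roots are y = 2 and y = 10; the profit-maximizing output is on the rising part of MC, so y* = 10.
Check: AVC at y = 10 is £7 ≤ P, so revenue covers variable cost.
Profit = P·y − TC = 47·10 − 590 = -£120, a loss, but smaller than the £520 fixed cost the firm would lose by shutting down.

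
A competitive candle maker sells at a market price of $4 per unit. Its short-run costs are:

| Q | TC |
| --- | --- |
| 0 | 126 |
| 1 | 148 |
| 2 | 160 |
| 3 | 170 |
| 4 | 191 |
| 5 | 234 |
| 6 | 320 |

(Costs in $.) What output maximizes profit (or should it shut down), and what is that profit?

Q = 0 (shut down); profit = -$126

Tabulate TR − TC: Q=0: -126; Q=1: -144; Q=2: -152; Q=3: -158; Q=4: -175; Q=5: -214; Q=6: -296.
Profit is highest at Q = 0. Equivalently, the lowest AVC in the table is 44/3 ≈ $14.67 at Q = 3, and P = $4 falls below it — price never covers variable cost, so the firm shuts down and loses only its fixed cost.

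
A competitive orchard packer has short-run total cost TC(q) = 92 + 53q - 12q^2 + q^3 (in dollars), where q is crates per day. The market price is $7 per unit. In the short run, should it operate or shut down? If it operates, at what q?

Shut down

Variable cost is VC = 53q - 12q^2 + q^3, so AVC = VC/q = 53 - 12q + q^2 and MC = dTC/dq = 53 - 24q + 3q^2.
AVC hits its minimum where MC = AVC, at q = 6, giving min AVC = 53 - 12·6 + 6^2 = $17.
P = $7 lies below min AVC = $17; no output level covers variable cost.
Best response: produce nothing and absorb the $92 fixed cost.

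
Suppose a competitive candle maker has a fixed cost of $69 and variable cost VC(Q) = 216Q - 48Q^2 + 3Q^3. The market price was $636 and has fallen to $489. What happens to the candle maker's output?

AVC = 216 - 48Q + 3Q^2, minimized at Q = 8 where min AVC = $24. MC = 216 - 96Q + 9Q^2.
At P = $636 ≥ min AVC, set P = MC on the rising branch: Q = 14.
At P = $489 ≥ min AVC, set P = MC: Q = 13. The firm stays open but cuts output.

Output falls from 14 to 13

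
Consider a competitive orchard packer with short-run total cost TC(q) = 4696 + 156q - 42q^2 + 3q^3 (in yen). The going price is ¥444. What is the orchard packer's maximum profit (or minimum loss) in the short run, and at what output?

Profit = -¥376 at q = 12

AVC = 156 - 42q + 3q^2 has its minimum ¥9 at q = 7; price ¥444 clears that bar, so the firm operates.
MC = 156 - 84q + 9q^2. Setting P = MC and taking the root on the rising branch gives q* = 12.
TR = 444·12 = 5328. TC = 4696 + 1008 = 5704. Profit = 5328 − 5704 = -¥376.
That loss of ¥376 beats the ¥4696 the firm would lose by shutting down; producing recovers ¥4320 of fixed cost.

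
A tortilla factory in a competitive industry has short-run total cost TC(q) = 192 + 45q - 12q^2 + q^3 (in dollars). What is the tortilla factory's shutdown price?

Short-run supply begins at min AVC. From VC = 45q - 12q^2 + q^3, AVC = 45 - 12q + q^2.
At the minimum of AVC, MC = AVC. MC = 45 - 24q + 3q^2; setting MC = AVC gives 2q^2 - 12q = 0, so q = 6. min AVC = 9.
So the shutdown price is $9.

$9 per unit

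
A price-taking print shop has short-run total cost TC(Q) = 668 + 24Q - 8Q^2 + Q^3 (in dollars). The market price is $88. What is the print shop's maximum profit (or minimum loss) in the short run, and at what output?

AVC = 24 - 8Q + Q^2; min AVC = $8 at Q = 4. Since P = $88 ≥ min AVC, the firm produces.
MC = 24 - 16Q + 3Q^2. Setting P = MC and taking the root on the rising branch gives Q* = 8.
TR = 88·8 = 704. TC = 668 + 192 = 860. Profit = 704 − 860 = -$156.
Shutting down would mean losing the fixed cost of $668, so operating at a loss of $156 is better by $512.

Profit = -$156 at Q = 8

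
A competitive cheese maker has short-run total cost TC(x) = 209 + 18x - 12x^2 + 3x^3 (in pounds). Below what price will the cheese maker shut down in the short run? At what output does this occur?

The shutdown price is the minimum of AVC. VC = 18x - 12x^2 + 3x^3, so AVC = 18 - 12x + 3x^2.
At the minimum of AVC, MC = AVC. MC = 18 - 24x + 9x^2; setting MC = AVC gives 6x^2 - 12x = 0, so x = 2. min AVC = 6.
For P < £6 the firm produces nothing.

£6 per unit, at x = 2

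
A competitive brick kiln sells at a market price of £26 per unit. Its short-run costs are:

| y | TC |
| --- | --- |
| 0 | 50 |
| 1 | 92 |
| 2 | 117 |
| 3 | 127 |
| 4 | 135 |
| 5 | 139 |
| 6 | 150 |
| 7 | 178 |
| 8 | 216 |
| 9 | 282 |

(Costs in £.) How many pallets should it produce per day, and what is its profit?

y = 6; profit = £6

Profit at each row (π = 26y − TC): y=0: -50; y=1: -66; y=2: -65; y=3: -49; y=4: -31; y=5: -9; y=6: 6; y=7: 4; y=8: -8; y=9: -48.
Profit is maximized at y = 6. AVC there is 100/6 = £16.67 ≤ P, so producing beats shutting down (which would give -£50).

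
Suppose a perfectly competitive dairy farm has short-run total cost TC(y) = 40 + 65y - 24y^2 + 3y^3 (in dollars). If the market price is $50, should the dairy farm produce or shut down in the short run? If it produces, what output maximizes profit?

From TC, MC = TC'(y) = 65 - 48y + 9y^2 and AVC = VC/y = 65 - 24y + 3y^2.
The AVC parabola has its vertex at y = 24/6 = 4, where AVC = 65 - 24·4 + 3·4^2 = $17.
Because $50 ≥ $17, revenue can cover variable cost; the firm operates.
Set P = MC: 50 = 65 - 48y + 9y^2 → 15 - 48y + 9y^2 = 0. The roots are y = 1/3 and y = 5; the profit-maximizing output is on the rising part of MC, so y* = 5.
Check: AVC at y = 5 is $20 ≤ P, so revenue covers variable cost.
Profit = P·y − TC = 50·5 − 140 = $110.

Produce at y = 5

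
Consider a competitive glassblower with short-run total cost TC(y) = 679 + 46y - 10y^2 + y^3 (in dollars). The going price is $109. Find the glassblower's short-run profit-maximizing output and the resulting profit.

Profit = -$31 at y = 9

AVC = 46 - 10y + y^2; min AVC = $21 at y = 5. Since P = $109 ≥ min AVC, the firm produces.
MC = 46 - 20y + 3y^2. Setting P = MC and taking the root on the rising branch gives y* = 9.
TR = 109·9 = 981. TC = 679 + 333 = 1012. Profit = 981 − 1012 = -$31.
That loss of $31 beats the $679 the firm would lose by shutting down; producing recovers $648 of fixed cost.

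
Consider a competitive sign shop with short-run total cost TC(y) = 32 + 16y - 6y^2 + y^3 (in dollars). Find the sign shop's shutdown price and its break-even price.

AVC = 16 - 6y + y^2; minimized at y = 3, giving min AVC = $7. That is the shutdown price.
ATC = 32/y + 16 - 6y + y^2. Setting dATC/dy = −32/y^2 − 6 + 2y = 0 gives y = 4 (since 2·4^3 − 6·4^2 = 32).
min ATC = 32/4 + 16 − 6·4 + 4^2 = $16. That is the break-even price.
For $7 ≤ P < $16 the firm produces at a loss; below $7 it shuts down.

Shutdown price = $7; break-even price = $16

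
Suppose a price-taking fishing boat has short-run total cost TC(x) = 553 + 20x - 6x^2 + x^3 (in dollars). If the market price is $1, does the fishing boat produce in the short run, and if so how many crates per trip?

From TC, MC = TC'(x) = 20 - 12x + 3x^2 and AVC = VC/x = 20 - 6x + x^2.
AVC is minimized where dAVC/dx = -6 + 2x = 0, at x = 3; min AVC = 20 - 6·3 + 3^2 = $11.
Since P = $1 < min AVC = $11, price fails to cover variable cost at any output.
The firm minimizes its loss by shutting down and losing only its fixed cost of $553.

Shut down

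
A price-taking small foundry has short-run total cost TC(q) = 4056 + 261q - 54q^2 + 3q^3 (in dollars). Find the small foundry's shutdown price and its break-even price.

Shutdown price = $18; break-even price = $378

AVC = 261 - 54q + 3q^2; minimized at q = 9, giving min AVC = $18. That is the shutdown price.
ATC = 4056/q + 261 - 54q + 3q^2. Setting dATC/dq = −4056/q^2 − 54 + 6q = 0 gives q = 13 (since 6·13^3 − 54·13^2 = 4056).
min ATC = 4056/13 + 261 − 54·13 + 3·13^2 = $378. That is the break-even price.
Between these two prices the firm operates at a loss; above $378 it earns a profit.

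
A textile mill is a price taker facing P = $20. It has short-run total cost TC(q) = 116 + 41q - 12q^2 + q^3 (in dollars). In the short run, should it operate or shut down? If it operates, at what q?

Variable cost is VC = 41q - 12q^2 + q^3, so AVC = VC/q = 41 - 12q + q^2 and MC = dTC/dq = 41 - 24q + 3q^2.
AVC hits its minimum where MC = AVC, at q = 6, giving min AVC = 41 - 12·6 + 6^2 = $5.
P = $20 exceeds min AVC = $5, so the firm stays open.
Set P = MC: 20 = 41 - 24q + 3q^2 → 21 - 24q + 3q^2 = 0. The roots are q = 1 and q = 7; the profit-maximizing output is on the rising part of MC, so q* = 7.
Check: AVC at q = 7 is $6 ≤ P, so revenue covers variable cost.
Profit = P·q − TC = 20·7 − 158 = -$18, a loss, but smaller than the $116 fixed cost the firm would lose by shutting down.

Produce at q = 7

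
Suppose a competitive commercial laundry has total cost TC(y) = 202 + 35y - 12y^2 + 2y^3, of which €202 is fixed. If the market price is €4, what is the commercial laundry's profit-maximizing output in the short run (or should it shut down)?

From TC, MC = TC'(y) = 35 - 24y + 6y^2 and AVC = VC/y = 35 - 12y + 2y^2.
The AVC parabola has its vertex at y = 12/4 = 3, where AVC = 35 - 12·3 + 2·3^2 = €17.
Since P = €4 < min AVC = €17, price fails to cover variable cost at any output.
Shutting down limits the loss to fixed cost, €202.

Shut down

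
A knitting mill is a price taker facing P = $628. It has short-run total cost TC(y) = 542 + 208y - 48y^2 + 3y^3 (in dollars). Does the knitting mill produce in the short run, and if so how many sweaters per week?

Variable cost is VC = 208y - 48y^2 + 3y^3, so AVC = VC/y = 208 - 48y + 3y^2 and MC = dTC/dy = 208 - 96y + 9y^2.
AVC hits its minimum where MC = AVC, at y = 8, giving min AVC = 208 - 48·8 + 3·8^2 = $16.
Because $628 ≥ $16, revenue can cover variable cost; the firm operates.
Set P = MC: 628 = 208 - 96y + 9y^2 → -420 - 96y + 9y^2 = 0. The roots are y = -10/3 and y = 14; the profit-maximizing output is on the rising part of MC, so y* = 14.
Check: AVC at y = 14 is $124 ≤ P, so revenue covers variable cost.
Profit = P·y − TC = 628·14 − 2278 = $6514.

Produce at y = 14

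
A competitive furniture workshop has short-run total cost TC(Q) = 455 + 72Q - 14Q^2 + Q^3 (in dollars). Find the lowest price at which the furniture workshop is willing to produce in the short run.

The firm shuts down when price falls below the minimum of average variable cost. AVC = VC/Q = 72 - 14Q + Q^2.
dAVC/dQ = -14 + 2Q = 0 gives Q = 7. min AVC = 72 - 14·7 + 7^2 = 23.
The firm shuts down for any P below $23.

$23 per unit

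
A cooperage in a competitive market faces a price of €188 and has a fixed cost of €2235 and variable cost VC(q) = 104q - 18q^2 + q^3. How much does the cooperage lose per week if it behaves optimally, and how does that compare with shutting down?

Profit = -€275 at q = 14

AVC = 104 - 18q + q^2; min AVC = €23 at q = 9. Since P = €188 ≥ min AVC, the firm produces.
With MC = 104 - 36q + 3q^2, P = MC on the upward-sloping part at q* = 14.
TR = 188·14 = 2632. TC = 2235 + 672 = 2907. Profit = 2632 − 2907 = -€275.
Shutting down would mean losing the fixed cost of €2235, so operating at a loss of €275 is better by €1960.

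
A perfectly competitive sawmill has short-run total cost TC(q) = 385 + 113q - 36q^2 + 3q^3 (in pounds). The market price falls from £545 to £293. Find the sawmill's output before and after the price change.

MC = 113 - 72q + 9q^2; the shutdown threshold is min AVC = £5 (at q = 6).
With P = £545 above the shutdown price, P = MC gives q = 12.
At P = £293 ≥ min AVC, set P = MC: q = 10. The firm stays open but cuts output.

Output falls from 12 to 10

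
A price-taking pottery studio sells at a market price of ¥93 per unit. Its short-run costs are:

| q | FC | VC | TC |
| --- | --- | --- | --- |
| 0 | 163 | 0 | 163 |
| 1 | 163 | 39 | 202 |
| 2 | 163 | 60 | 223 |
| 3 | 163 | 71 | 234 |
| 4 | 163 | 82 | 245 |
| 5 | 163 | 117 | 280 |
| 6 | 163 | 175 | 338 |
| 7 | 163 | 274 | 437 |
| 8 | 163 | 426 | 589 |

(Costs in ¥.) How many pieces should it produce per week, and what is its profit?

Compute π = P·q − TC at each output: q=0: -163; q=1: -109; q=2: -37; q=3: 45; q=4: 127; q=5: 185; q=6: 220; q=7: 214; q=8: 155.
Profit is maximized at q = 6. AVC there is 175/6 = ¥29.17 ≤ P, so producing beats shutting down (which would give -¥163).

q = 6; profit = ¥220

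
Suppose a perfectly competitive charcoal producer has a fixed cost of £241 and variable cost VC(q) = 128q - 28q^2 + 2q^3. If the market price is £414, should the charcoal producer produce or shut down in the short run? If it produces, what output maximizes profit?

Strip out fixed cost: VC = 128q - 28q^2 + 2q^3. Then AVC = 128 - 28q + 2q^2 and MC = 128 - 56q + 6q^2.
AVC is minimized where dAVC/dq = -28 + 4q = 0, at q = 7; min AVC = 128 - 28·7 + 2·7^2 = £30.
Because £414 ≥ £30, revenue can cover variable cost; the firm operates.
Set P = MC: 414 = 128 - 56q + 6q^2 → -286 - 56q + 6q^2 = 0. The roots are q = -11/3 and q = 13; the profit-maximizing output is on the rising part of MC, so q* = 13.
Check: AVC at q = 13 is £102 ≤ P, so revenue covers variable cost.
Profit = P·q − TC = 414·13 − 1567 = £3815.

Produce at q = 13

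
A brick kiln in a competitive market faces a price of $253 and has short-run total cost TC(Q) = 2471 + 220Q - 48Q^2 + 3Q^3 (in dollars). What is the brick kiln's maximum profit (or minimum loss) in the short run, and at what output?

AVC = 220 - 48Q + 3Q^2; min AVC = $28 at Q = 8. Since P = $253 ≥ min AVC, the firm produces.
With MC = 220 - 96Q + 9Q^2, P = MC on the upward-sloping part at Q* = 11.
TR = 253·11 = 2783. TC = 2471 + 605 = 3076. Profit = 2783 − 3076 = -$293.
Shutting down would mean losing the fixed cost of $2471, so operating at a loss of $293 is better by $2178.

Profit = -$293 at Q = 11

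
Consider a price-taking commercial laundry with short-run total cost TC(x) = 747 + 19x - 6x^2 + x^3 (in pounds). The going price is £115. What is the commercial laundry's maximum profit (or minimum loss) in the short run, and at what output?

AVC = 19 - 6x + x^2 has its minimum £10 at x = 3; price £115 clears that bar, so the firm operates.
MC = 19 - 12x + 3x^2. Setting P = MC and taking the root on the rising branch gives x* = 8.
TR = 115·8 = 920. TC = 747 + 280 = 1027. Profit = 920 − 1027 = -£107.
Shutting down would mean losing the fixed cost of £747, so operating at a loss of £107 is better by £640.

Profit = -£107 at x = 8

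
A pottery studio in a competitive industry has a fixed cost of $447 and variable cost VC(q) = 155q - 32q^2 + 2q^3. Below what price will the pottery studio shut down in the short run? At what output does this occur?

$27 per unit, at q = 8

Short-run supply begins at min AVC. From VC = 155q - 32q^2 + 2q^3, AVC = 155 - 32q + 2q^2.
At the minimum of AVC, MC = AVC. MC = 155 - 64q + 6q^2; setting MC = AVC gives 4q^2 - 32q = 0, so q = 8. min AVC = 27.
The firm shuts down for any P below $27.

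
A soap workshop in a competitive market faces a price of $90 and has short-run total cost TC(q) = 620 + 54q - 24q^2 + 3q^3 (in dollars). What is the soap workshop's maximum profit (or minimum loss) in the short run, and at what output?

Profit = -$188 at q = 6

AVC = 54 - 24q + 3q^2; min AVC = $6 at q = 4. Since P = $90 ≥ min AVC, the firm produces.
MC = 54 - 48q + 9q^2. Setting P = MC and taking the root on the rising branch gives q* = 6.
TR = 90·6 = 540. TC = 620 + 108 = 728. Profit = 540 − 728 = -$188.
That loss of $188 beats the $620 the firm would lose by shutting down; producing recovers $432 of fixed cost.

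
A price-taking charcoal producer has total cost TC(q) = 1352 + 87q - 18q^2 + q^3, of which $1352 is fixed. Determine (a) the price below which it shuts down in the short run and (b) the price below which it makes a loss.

AVC = 87 - 18q + q^2; minimized at q = 9, giving min AVC = $6. That is the shutdown price.
ATC = 1352/q + 87 - 18q + q^2. Setting dATC/dq = −1352/q^2 − 18 + 2q = 0 gives q = 13 (since 2·13^3 − 18·13^2 = 1352).
min ATC = 1352/13 + 87 − 18·13 + 13^2 = $126. That is the break-even price.
Between these two prices the firm operates at a loss; above $126 it earns a profit.

Shutdown price = $6; break-even price = $126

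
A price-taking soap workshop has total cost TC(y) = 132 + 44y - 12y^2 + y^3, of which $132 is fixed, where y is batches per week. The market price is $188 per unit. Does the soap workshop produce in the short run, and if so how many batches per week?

Produce at y = 12

Variable cost is VC = 44y - 12y^2 + y^3, so AVC = VC/y = 44 - 12y + y^2 and MC = dTC/dy = 44 - 24y + 3y^2.
AVC hits its minimum where MC = AVC, at y = 6, giving min AVC = 44 - 12·6 + 6^2 = $8.
Since P = $188 ≥ min AVC = $8, price covers variable cost and the firm should produce.
Set P = MC: 188 = 44 - 24y + 3y^2 → -144 - 24y + 3y^2 = 0. The roots are y = -4 and y = 12; the profit-maximizing output is on the rising part of MC, so y* = 12.
Check: AVC at y = 12 is $44 ≤ P, so revenue covers variable cost.
Profit = P·y − TC = 188·12 − 660 = $1596.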